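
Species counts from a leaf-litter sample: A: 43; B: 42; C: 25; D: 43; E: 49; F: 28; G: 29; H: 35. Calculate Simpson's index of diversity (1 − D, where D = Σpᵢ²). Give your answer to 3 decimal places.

0.869

Total N = 43+42+25+43+49+28+29+35 = 294, so the proportions are 0.14626, 0.14286, 0.08503, 0.14626, 0.16667, 0.09524, 0.09864, 0.11905 (working shown to 5 dp, full precision carried).
D = 0.14626² + 0.14286² + 0.08503² + 0.14626² + 0.16667² + 0.09524² + 0.09864² + 0.11905² = 0.02139 + 0.02041 + 0.00723 + 0.02139 + 0.02778 + 0.00907 + 0.00973 + 0.01417 = 0.13117.
So 1 − D = 0.86883, i.e. 0.869 to 3 decimal places.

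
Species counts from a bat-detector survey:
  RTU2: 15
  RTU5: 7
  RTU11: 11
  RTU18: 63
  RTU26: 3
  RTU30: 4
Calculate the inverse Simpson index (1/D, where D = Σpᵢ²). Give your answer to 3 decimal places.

2.417

Total N = 15+7+11+63+3+4 = 103, so the proportions are 0.145631, 0.067961, 0.106796, 0.61165, 0.029126, 0.038835 (working shown to 6 dp, full precision carried).
D = 0.145631² + 0.067961² + 0.106796² + 0.61165² + 0.029126² + 0.038835² = 0.021208 + 0.004619 + 0.011405 + 0.374116 + 0.000848 + 0.001508 = 0.413705.
So 1/D = 2.41718, i.e. 2.417 to 3 decimal places.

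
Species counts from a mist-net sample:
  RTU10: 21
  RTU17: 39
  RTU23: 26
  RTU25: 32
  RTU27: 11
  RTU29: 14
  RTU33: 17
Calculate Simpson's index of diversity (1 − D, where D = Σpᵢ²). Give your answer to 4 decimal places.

Total N = 21+39+26+32+11+14+17 = 160, so the proportions are 0.13125, 0.24375, 0.1625, 0.2, 0.06875, 0.0875, 0.10625 (working shown to 6 dp, full precision carried).
D = 0.13125² + 0.24375² + 0.1625² + 0.2² + 0.06875² + 0.0875² + 0.10625² = 0.017227 + 0.059414 + 0.026406 + 0.040000 + 0.004727 + 0.007656 + 0.011289 = 0.166719.
So 1 − D = 0.833281, i.e. 0.8333 to 4 decimal places.

0.8333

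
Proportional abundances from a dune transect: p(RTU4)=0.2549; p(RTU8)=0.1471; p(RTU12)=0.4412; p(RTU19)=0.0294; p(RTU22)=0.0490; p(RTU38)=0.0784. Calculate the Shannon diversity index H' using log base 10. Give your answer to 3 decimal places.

Each pᵢ log₁₀ pᵢ term (working shown to 5 dp, full precision carried): 0.2549×(-0.59363)=-0.15132, 0.1471×(-0.83239)=-0.12244, 0.4412×(-0.35536)=-0.15679, 0.0294×(-1.53165)=-0.04503, 0.049×(-1.30980)=-0.06418, 0.0784×(-1.10568)=-0.08669.
Sum = -0.62644, so H' = 0.626.

0.626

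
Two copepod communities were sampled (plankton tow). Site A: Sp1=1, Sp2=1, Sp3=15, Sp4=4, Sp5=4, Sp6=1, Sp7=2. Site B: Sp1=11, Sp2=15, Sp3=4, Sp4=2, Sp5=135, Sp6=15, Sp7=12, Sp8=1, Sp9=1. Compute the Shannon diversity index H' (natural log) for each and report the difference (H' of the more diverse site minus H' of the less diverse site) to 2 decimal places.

Site A: N=28, proportions 0.0357, 0.0357, 0.5357, 0.1429, 0.1429, 0.0357, 0.0714, giving H' = 1.4359 (working shown to 4 dp, full precision carried).
Site B: N=196, proportions 0.0561, 0.0765, 0.0204, 0.0102, 0.6888, 0.0765, 0.0612, 0.0051, 0.0051, giving H' = 1.1629.
Difference = |1.4359 − 1.1629| = 0.2730, i.e. 0.27 to 2 decimal places.

0.27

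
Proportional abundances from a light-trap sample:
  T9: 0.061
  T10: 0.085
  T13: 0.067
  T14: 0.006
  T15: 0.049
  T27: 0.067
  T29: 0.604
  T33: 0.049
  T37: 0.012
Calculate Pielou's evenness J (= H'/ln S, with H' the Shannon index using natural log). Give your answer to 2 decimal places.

0.65

H' = −Σ pᵢ ln pᵢ = −((-0.1706) + (-0.2095) + (-0.1811) + (-0.0307) + (-0.1478) + (-0.1811) + (-0.3045) + (-0.1478) + (-0.0531)) = 1.4262 (working shown to 4 dp, full precision carried).
With S = 9 species, ln S = 2.1972, so J = 1.4262/2.1972 = 0.6491, i.e. 0.65 to 2 decimal places.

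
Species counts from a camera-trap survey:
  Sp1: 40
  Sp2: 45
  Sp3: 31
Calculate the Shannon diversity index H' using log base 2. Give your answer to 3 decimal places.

Total N = 40+45+31 = 116, so the proportions are 0.34483, 0.38793, 0.26724 (working shown to 5 dp, full precision carried).
Each pᵢ log₂ pᵢ term: 0.34483×(-1.53605)=-0.52967, 0.38793×(-1.36613)=-0.52996, 0.26724×(-1.90378)=-0.50877.
Sum = -1.56841, so H' = 1.568.

1.568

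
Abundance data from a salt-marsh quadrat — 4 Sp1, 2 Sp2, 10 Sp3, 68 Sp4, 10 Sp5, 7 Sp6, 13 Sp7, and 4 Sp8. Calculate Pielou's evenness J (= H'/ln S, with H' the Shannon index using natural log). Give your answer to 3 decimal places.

0.695

Total N = 4+2+10+68+10+7+13+4 = 118, so the proportions are 0.0339, 0.01695, 0.08475, 0.57627, 0.08475, 0.05932, 0.11017, 0.0339 (working shown to 5 dp, full precision carried).
H' = −Σ pᵢ ln pᵢ = −((-0.11473) + (-0.06911) + (-0.20916) + (-0.31763) + (-0.20916) + (-0.16757) + (-0.24300) + (-0.11473)) = 1.44509.
With S = 8 species, ln S = 2.07944, so J = 1.44509/2.07944 = 0.69494, i.e. 0.695 to 3 decimal places.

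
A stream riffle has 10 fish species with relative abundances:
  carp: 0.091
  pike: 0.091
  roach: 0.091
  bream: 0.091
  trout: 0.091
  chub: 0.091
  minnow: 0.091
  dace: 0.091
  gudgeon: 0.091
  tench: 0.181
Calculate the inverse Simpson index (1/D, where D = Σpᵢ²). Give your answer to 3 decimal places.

9.321

D = 0.091² + 0.091² + 0.091² + 0.091² + 0.091² + 0.091² + 0.091² + 0.091² + 0.091² + 0.181² = 0.0082810 + 0.0082810 + 0.0082810 + 0.0082810 + 0.0082810 + 0.0082810 + 0.0082810 + 0.0082810 + 0.0082810 + 0.0327610 = 0.1072900 (working shown to 7 dp, full precision carried).
So 1/D = 9.32053, i.e. 9.321 to 3 decimal places.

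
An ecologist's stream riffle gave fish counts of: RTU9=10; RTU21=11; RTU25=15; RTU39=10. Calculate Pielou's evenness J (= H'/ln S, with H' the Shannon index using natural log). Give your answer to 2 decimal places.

Total N = 10+11+15+10 = 46, so the proportions are 0.2174, 0.2391, 0.3261, 0.2174 (working shown to 4 dp, full precision carried).
H' = −Σ pᵢ ln pᵢ = −((-0.3318) + (-0.3421) + (-0.3654) + (-0.3318)) = 1.3710.
With S = 4 species, ln S = 1.3863, so J = 1.3710/1.3863 = 0.9890, i.e. 0.99 to 2 decimal places.

0.99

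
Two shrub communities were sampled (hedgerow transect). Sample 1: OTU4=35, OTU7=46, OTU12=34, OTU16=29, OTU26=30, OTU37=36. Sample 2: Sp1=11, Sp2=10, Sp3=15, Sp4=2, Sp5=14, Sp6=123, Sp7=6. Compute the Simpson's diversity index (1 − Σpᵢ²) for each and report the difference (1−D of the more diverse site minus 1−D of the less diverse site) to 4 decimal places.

0.3118

Sample 1: N=210, proportions 0.166667, 0.219048, 0.161905, 0.138095, 0.142857, 0.171429, giving 1−D = 0.829161 (working shown to 6 dp, full precision carried).
Sample 2: N=181, proportions 0.060773, 0.055249, 0.082873, 0.01105, 0.077348, 0.679558, 0.033149, giving 1−D = 0.517383.
Difference = |0.829161 − 0.517383| = 0.311778, i.e. 0.3118 to 4 decimal places.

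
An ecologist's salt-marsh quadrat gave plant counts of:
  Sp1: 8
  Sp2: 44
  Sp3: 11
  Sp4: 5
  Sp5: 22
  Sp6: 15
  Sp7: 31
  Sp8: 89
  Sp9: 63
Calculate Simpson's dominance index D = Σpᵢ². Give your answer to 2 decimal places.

Total N = 8+44+11+5+22+15+31+89+63 = 288, so the proportions are 0.0278, 0.1528, 0.0382, 0.0174, 0.0764, 0.0521, 0.1076, 0.309, 0.2188 (working shown to 4 dp, full precision carried).
D = 0.0278² + 0.1528² + 0.0382² + 0.0174² + 0.0764² + 0.0521² + 0.1076² + 0.309² + 0.2188² = 0.0008 + 0.0233 + 0.0015 + 0.0003 + 0.0058 + 0.0027 + 0.0116 + 0.0955 + 0.0479 = 0.1894.
To 2 decimal places, D = 0.19.

0.19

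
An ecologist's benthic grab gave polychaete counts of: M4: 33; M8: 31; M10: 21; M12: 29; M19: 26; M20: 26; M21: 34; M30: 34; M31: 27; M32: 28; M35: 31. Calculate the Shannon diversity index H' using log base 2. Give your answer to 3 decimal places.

Total N = 33+31+21+29+26+26+34+34+27+28+31 = 320, so the proportions are 0.10312, 0.09688, 0.06563, 0.09062, 0.08125, 0.08125, 0.10625, 0.10625, 0.08438, 0.0875, 0.09688 (working shown to 5 dp, full precision carried).
Each pᵢ log₂ pᵢ term: 0.10312×(-3.27753)=-0.33800, 0.09688×(-3.36773)=-0.32625, 0.06563×(-3.92961)=-0.25788, 0.09062×(-3.46395)=-0.31392, 0.08125×(-3.62149)=-0.29425, 0.08125×(-3.62149)=-0.29425, 0.10625×(-3.23447)=-0.34366, 0.10625×(-3.23447)=-0.34366, 0.08438×(-3.56704)=-0.30097, 0.0875×(-3.51457)=-0.30753, 0.09688×(-3.36773)=-0.32625.
Sum = -3.44660, so H' = 3.447.

3.447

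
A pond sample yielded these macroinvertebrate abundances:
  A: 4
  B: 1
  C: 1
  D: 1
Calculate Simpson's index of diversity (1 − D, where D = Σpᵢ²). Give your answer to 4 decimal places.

Total N = 4+1+1+1 = 7, so the proportions are 0.571429, 0.142857, 0.142857, 0.142857 (working shown to 6 dp, full precision carried).
D = 0.571429² + 0.142857² + 0.142857² + 0.142857² = 0.326531 + 0.020408 + 0.020408 + 0.020408 = 0.387755.
So 1 − D = 0.612245, i.e. 0.6122 to 4 decimal places.

0.6122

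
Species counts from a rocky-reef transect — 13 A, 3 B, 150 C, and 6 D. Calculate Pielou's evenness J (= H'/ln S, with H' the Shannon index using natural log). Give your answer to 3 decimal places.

0.362

Total N = 13+3+150+6 = 172, so the proportions are 0.07558, 0.01744, 0.87209, 0.03488 (working shown to 5 dp, full precision carried).
H' = −Σ pᵢ ln pᵢ = −((-0.19519) + (-0.07062) + (-0.11935) + (-0.11706)) = 0.50223.
With S = 4 species, ln S = 1.38629, so J = 0.50223/1.38629 = 0.36228, i.e. 0.362 to 3 decimal places.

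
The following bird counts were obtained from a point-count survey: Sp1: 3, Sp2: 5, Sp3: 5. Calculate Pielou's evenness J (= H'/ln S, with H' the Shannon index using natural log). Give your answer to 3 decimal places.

Total N = 3+5+5 = 13, so the proportions are 0.23077, 0.38462, 0.38462 (working shown to 5 dp, full precision carried).
H' = −Σ pᵢ ln pᵢ = −((-0.33839) + (-0.36750) + (-0.36750)) = 1.07339.
With S = 3 species, ln S = 1.09861, so J = 1.07339/1.09861 = 0.97705, i.e. 0.977 to 3 decimal places.

0.977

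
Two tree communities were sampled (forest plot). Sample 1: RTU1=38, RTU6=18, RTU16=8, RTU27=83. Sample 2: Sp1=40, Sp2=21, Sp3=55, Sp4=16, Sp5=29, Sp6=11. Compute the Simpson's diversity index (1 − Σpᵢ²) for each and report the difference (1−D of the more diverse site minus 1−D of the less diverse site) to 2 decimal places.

Sample 1: N=147, proportions 0.2585, 0.1224, 0.0544, 0.5646, giving 1−D = 0.5964 (working shown to 4 dp, full precision carried).
Sample 2: N=172, proportions 0.2326, 0.1221, 0.3198, 0.093, 0.1686, 0.064, giving 1−D = 0.7876.
Difference = |0.5964 − 0.7876| = 0.1912, i.e. 0.19 to 2 decimal places.

0.19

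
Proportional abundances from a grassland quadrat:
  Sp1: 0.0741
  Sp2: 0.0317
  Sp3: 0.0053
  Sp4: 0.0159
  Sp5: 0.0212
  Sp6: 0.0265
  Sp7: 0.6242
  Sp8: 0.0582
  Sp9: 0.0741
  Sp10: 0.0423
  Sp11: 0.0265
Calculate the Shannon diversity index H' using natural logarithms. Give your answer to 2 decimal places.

1.46

Each pᵢ ln pᵢ term (working shown to 4 dp, full precision carried): 0.0741×(-2.6023)=-0.1928, 0.0317×(-3.4514)=-0.1094, 0.0053×(-5.2400)=-0.0278, 0.0159×(-4.1414)=-0.0658, 0.0212×(-3.8538)=-0.0817, 0.0265×(-3.6306)=-0.0962, 0.6242×(-0.4713)=-0.2942, 0.0582×(-2.8439)=-0.1655, 0.0741×(-2.6023)=-0.1928, 0.0423×(-3.1630)=-0.1338, 0.0265×(-3.6306)=-0.0962.
Sum = -1.4563, so H' = 1.46.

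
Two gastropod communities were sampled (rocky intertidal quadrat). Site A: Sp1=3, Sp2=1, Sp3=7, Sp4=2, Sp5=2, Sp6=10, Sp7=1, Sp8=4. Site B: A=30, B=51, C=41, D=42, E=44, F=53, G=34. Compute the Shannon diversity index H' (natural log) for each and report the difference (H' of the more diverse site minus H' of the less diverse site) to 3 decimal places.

0.136

Site A: N=30, proportions 0.1, 0.03333, 0.23333, 0.06667, 0.06667, 0.33333, 0.03333, 0.13333, giving H' = 1.79250 (working shown to 5 dp, full precision carried).
Site B: N=295, proportions 0.10169, 0.17288, 0.13898, 0.14237, 0.14915, 0.17966, 0.11525, giving H' = 1.92893.
Difference = |1.79250 − 1.92893| = 0.13643, i.e. 0.136 to 3 decimal places.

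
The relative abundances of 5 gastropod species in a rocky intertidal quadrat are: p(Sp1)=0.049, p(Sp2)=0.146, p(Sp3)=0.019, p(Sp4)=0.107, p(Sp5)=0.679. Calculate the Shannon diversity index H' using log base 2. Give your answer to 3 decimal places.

1.451

Each pᵢ log₂ pᵢ term (working shown to 5 dp, full precision carried): 0.049×(-4.35107)=-0.21320, 0.146×(-2.77596)=-0.40529, 0.019×(-5.71786)=-0.10864, 0.107×(-3.22432)=-0.34500, 0.679×(-0.55852)=-0.37923.
Sum = -1.45137, so H' = 1.451.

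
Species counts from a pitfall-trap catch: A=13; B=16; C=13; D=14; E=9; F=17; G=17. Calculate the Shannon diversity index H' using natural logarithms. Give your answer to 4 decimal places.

1.9274

Total N = 13+16+13+14+9+17+17 = 99, so the proportions are 0.131313, 0.161616, 0.131313, 0.141414, 0.090909, 0.171717, 0.171717 (working shown to 6 dp, full precision carried).
Each pᵢ ln pᵢ term: 0.131313×(-2.030170)=-0.266588, 0.161616×(-1.822531)=-0.294550, 0.131313×(-2.030170)=-0.266588, 0.141414×(-1.956063)=-0.276615, 0.090909×(-2.397895)=-0.217990, 0.171717×(-1.761907)=-0.302550, 0.171717×(-1.761907)=-0.302550.
Sum = -1.927431, so H' = 1.9274.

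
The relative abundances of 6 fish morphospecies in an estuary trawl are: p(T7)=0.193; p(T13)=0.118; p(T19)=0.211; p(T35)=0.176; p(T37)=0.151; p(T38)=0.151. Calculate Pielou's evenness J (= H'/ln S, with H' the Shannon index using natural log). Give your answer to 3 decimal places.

0.990

H' = −Σ pᵢ ln pᵢ = −((-0.31750) + (-0.25217) + (-0.32829) + (-0.30576) + (-0.28546) + (-0.28546)) = 1.77465 (working shown to 5 dp, full precision carried).
With S = 6 species, ln S = 1.79176, so J = 1.77465/1.79176 = 0.99045, i.e. 0.990 to 3 decimal places.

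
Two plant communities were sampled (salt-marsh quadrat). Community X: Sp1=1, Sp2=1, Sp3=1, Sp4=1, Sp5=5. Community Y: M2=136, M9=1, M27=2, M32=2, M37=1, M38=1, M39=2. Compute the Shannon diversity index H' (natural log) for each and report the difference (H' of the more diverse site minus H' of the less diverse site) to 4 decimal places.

Community X: N=9, proportions 0.111111, 0.111111, 0.111111, 0.111111, 0.555556, giving H' = 1.303092 (working shown to 6 dp, full precision carried).
Community Y: N=145, proportions 0.937931, 0.006897, 0.013793, 0.013793, 0.006897, 0.006897, 0.013793, giving H' = 0.340320.
Difference = |1.303092 − 0.340320| = 0.962772, i.e. 0.9628 to 4 decimal places.

0.9628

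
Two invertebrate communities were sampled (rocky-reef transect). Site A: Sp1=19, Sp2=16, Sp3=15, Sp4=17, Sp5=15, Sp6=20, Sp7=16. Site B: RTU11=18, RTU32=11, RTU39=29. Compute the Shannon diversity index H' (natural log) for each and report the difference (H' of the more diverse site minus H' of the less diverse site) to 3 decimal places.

0.915

Site A: N=118, proportions 0.16102, 0.13559, 0.12712, 0.14407, 0.12712, 0.16949, 0.13559, giving H' = 1.94028 (working shown to 5 dp, full precision carried).
Site B: N=58, proportions 0.31034, 0.18966, 0.5, giving H' = 1.02501.
Difference = |1.94028 − 1.02501| = 0.91527, i.e. 0.915 to 3 decimal places.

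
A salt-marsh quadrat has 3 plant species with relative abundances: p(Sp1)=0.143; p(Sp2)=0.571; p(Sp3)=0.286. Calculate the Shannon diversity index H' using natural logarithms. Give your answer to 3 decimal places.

Each pᵢ ln pᵢ term (working shown to 5 dp, full precision carried): 0.143×(-1.94491)=-0.27812, 0.571×(-0.56037)=-0.31997, 0.286×(-1.25176)=-0.35800.
Sum = -0.95610, so H' = 0.956.

0.956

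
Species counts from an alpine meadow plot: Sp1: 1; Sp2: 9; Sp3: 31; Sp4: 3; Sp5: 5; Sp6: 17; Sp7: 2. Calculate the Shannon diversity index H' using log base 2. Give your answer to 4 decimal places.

Total N = 1+9+31+3+5+17+2 = 68, so the proportions are 0.014706, 0.132353, 0.455882, 0.044118, 0.073529, 0.25, 0.029412 (working shown to 6 dp, full precision carried).
Each pᵢ log₂ pᵢ term: 0.014706×(-6.087463)=-0.089522, 0.132353×(-2.917538)=-0.386145, 0.455882×(-1.133267)=-0.516636, 0.044118×(-4.502500)=-0.198640, 0.073529×(-3.765535)=-0.276878, 0.25×(-2.000000)=-0.500000, 0.029412×(-5.087463)=-0.149631.
Sum = -2.117451, so H' = 2.1175.

2.1175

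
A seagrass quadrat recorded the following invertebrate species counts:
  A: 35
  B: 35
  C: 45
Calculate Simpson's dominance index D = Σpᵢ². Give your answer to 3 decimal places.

0.338

Total N = 35+35+45 = 115, so the proportions are 0.30435, 0.30435, 0.3913 (working shown to 5 dp, full precision carried).
D = 0.30435² + 0.30435² + 0.3913² = 0.09263 + 0.09263 + 0.15312 = 0.33837.
To 3 decimal places, D = 0.338.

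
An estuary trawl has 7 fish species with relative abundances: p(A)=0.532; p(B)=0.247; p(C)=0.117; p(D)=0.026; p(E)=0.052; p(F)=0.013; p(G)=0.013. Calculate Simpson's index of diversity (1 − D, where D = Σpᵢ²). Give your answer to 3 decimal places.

0.639

D = 0.532² + 0.247² + 0.117² + 0.026² + 0.052² + 0.013² + 0.013² = 0.28302 + 0.06101 + 0.01369 + 0.00068 + 0.00270 + 0.00017 + 0.00017 = 0.36144 (working shown to 5 dp, full precision carried).
So 1 − D = 0.63856, i.e. 0.639 to 3 decimal places.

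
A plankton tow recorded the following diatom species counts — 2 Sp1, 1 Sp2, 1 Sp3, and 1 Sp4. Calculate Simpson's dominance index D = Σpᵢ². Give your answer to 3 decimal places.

0.280

Total N = 2+1+1+1 = 5, so the proportions are 0.4, 0.2, 0.2, 0.2 (working shown to 5 dp, full precision carried).
D = 0.4² + 0.2² + 0.2² + 0.2² = 0.16000 + 0.04000 + 0.04000 + 0.04000 = 0.28000.
To 3 decimal places, D = 0.280.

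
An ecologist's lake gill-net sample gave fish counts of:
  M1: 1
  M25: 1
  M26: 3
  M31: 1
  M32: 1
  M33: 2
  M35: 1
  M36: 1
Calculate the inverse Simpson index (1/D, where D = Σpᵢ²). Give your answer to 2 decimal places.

6.37

Total N = 1+1+3+1+1+2+1+1 = 11, so the proportions are 0.090909, 0.090909, 0.272727, 0.090909, 0.090909, 0.181818, 0.090909, 0.090909 (working shown to 6 dp, full precision carried).
D = 0.090909² + 0.090909² + 0.272727² + 0.090909² + 0.090909² + 0.181818² + 0.090909² + 0.090909² = 0.008264 + 0.008264 + 0.074380 + 0.008264 + 0.008264 + 0.033058 + 0.008264 + 0.008264 = 0.157025.
So 1/D = 6.3684, i.e. 6.37 to 2 decimal places.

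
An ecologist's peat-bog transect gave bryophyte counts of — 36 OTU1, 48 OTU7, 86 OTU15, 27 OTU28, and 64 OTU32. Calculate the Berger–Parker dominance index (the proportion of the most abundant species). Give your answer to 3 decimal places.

0.330

Total N = 36+48+86+27+64 = 261, so the proportions are 0.13793, 0.18391, 0.3295, 0.10345, 0.24521 (working shown to 5 dp, full precision carried).
The largest proportion is 0.3295, i.e. d = 0.330 to 3 decimal places.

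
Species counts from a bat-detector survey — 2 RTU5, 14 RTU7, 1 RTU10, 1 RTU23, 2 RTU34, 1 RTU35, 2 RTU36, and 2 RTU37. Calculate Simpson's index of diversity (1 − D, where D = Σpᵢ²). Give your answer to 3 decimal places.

0.656

Total N = 2+14+1+1+2+1+2+2 = 25, so the proportions are 0.08, 0.56, 0.04, 0.04, 0.08, 0.04, 0.08, 0.08 (working shown to 5 dp, full precision carried).
D = 0.08² + 0.56² + 0.04² + 0.04² + 0.08² + 0.04² + 0.08² + 0.08² = 0.00640 + 0.31360 + 0.00160 + 0.00160 + 0.00640 + 0.00160 + 0.00640 + 0.00640 = 0.34400.
So 1 − D = 0.65600, i.e. 0.656 to 3 decimal places.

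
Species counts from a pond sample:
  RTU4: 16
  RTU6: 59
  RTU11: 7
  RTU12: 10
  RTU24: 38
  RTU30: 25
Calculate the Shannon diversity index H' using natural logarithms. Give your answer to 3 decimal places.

1.558

Total N = 16+59+7+10+38+25 = 155, so the proportions are 0.10323, 0.38065, 0.04516, 0.06452, 0.24516, 0.16129 (working shown to 5 dp, full precision carried).
Each pᵢ ln pᵢ term: 0.10323×(-2.27084)=-0.23441, 0.38065×(-0.96589)=-0.36766, 0.04516×(-3.09751)=-0.13989, 0.06452×(-2.74084)=-0.17683, 0.24516×(-1.40584)=-0.34466, 0.16129×(-1.82455)=-0.29428.
Sum = -1.55772, so H' = 1.558.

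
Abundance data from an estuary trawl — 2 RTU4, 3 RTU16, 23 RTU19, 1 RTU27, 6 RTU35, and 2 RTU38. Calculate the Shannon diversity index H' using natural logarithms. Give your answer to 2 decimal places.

Total N = 2+3+23+1+6+2 = 37, so the proportions are 0.0541, 0.0811, 0.6216, 0.027, 0.1622, 0.0541 (working shown to 4 dp, full precision carried).
Each pᵢ ln pᵢ term: 0.0541×(-2.9178)=-0.1577, 0.0811×(-2.5123)=-0.2037, 0.6216×(-0.4754)=-0.2955, 0.027×(-3.6109)=-0.0976, 0.1622×(-1.8192)=-0.2950, 0.0541×(-2.9178)=-0.1577.
Sum = -1.2073, so H' = 1.21.

1.21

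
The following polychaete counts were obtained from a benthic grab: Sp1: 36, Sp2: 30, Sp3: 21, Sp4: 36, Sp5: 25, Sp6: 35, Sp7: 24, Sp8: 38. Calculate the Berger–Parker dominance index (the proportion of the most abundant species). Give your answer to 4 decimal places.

Total N = 36+30+21+36+25+35+24+38 = 245, so the proportions are 0.146939, 0.122449, 0.085714, 0.146939, 0.102041, 0.142857, 0.097959, 0.155102 (working shown to 6 dp, full precision carried).
The largest proportion is 0.155102, i.e. d = 0.1551 to 4 decimal places.

0.1551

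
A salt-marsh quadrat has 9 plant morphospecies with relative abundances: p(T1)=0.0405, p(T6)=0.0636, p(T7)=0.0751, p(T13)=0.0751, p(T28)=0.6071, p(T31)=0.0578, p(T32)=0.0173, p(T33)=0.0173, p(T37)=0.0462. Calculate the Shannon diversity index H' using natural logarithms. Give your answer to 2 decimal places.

Each pᵢ ln pᵢ term (working shown to 4 dp, full precision carried): 0.0405×(-3.2065)=-0.1299, 0.0636×(-2.7551)=-0.1752, 0.0751×(-2.5889)=-0.1944, 0.0751×(-2.5889)=-0.1944, 0.6071×(-0.4991)=-0.3030, 0.0578×(-2.8508)=-0.1648, 0.0173×(-4.0570)=-0.0702, 0.0173×(-4.0570)=-0.0702, 0.0462×(-3.0748)=-0.1421.
Sum = -1.4441, so H' = 1.44.

1.44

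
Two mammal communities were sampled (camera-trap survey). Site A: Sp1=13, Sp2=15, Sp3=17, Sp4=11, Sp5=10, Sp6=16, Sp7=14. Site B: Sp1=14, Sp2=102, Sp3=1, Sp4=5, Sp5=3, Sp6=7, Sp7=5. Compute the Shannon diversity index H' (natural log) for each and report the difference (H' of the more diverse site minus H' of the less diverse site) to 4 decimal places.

Site A: N=96, proportions 0.135417, 0.15625, 0.177083, 0.114583, 0.104167, 0.166667, 0.145833, giving H' = 1.930591 (working shown to 6 dp, full precision carried).
Site B: N=137, proportions 0.10219, 0.744526, 0.007299, 0.036496, 0.021898, 0.051095, 0.036496, giving H' = 0.965925.
Difference = |1.930591 − 0.965925| = 0.964666, i.e. 0.9647 to 4 decimal places.

0.9647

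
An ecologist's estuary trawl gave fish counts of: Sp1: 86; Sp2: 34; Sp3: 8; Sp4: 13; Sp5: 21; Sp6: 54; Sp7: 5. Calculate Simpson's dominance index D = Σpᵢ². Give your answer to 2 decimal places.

0.25

Total N = 86+34+8+13+21+54+5 = 221, so the proportions are 0.3891, 0.1538, 0.0362, 0.0588, 0.095, 0.2443, 0.0226 (working shown to 4 dp, full precision carried).
D = 0.3891² + 0.1538² + 0.0362² + 0.0588² + 0.095² + 0.2443² + 0.0226² = 0.1514 + 0.0237 + 0.0013 + 0.0035 + 0.0090 + 0.0597 + 0.0005 = 0.2491.
To 2 decimal places, D = 0.25.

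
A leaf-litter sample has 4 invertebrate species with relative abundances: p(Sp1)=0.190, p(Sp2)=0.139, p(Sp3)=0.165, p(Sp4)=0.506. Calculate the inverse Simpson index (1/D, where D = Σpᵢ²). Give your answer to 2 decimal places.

2.95

D = 0.19² + 0.139² + 0.165² + 0.506² = 0.03610 + 0.01932 + 0.02723 + 0.25604 = 0.33868 (working shown to 5 dp, full precision carried).
So 1/D = 2.9526, i.e. 2.95 to 2 decimal places.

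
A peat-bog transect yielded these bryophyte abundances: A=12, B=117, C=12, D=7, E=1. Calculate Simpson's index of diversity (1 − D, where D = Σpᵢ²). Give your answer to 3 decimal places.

0.368

Total N = 12+117+12+7+1 = 149, so the proportions are 0.08054, 0.78523, 0.08054, 0.04698, 0.00671 (working shown to 5 dp, full precision carried).
D = 0.08054² + 0.78523² + 0.08054² + 0.04698² + 0.00671² = 0.00649 + 0.61659 + 0.00649 + 0.00221 + 0.00005 = 0.63182.
So 1 − D = 0.36818, i.e. 0.368 to 3 decimal places.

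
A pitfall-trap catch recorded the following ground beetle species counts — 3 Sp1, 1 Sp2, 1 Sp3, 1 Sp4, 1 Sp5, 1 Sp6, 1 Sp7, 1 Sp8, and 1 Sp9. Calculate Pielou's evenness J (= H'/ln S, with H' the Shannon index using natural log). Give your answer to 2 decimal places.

0.95

Total N = 3+1+1+1+1+1+1+1+1 = 11, so the proportions are 0.27273, 0.09091, 0.09091, 0.09091, 0.09091, 0.09091, 0.09091, 0.09091, 0.09091 (working shown to 5 dp, full precision carried).
H' = −Σ pᵢ ln pᵢ = −((-0.35435) + (-0.21799) + (-0.21799) + (-0.21799) + (-0.21799) + (-0.21799) + (-0.21799) + (-0.21799) + (-0.21799)) = 2.09827.
With S = 9 species, ln S = 2.19722, so J = 2.09827/2.19722 = 0.95497, i.e. 0.95 to 2 decimal places.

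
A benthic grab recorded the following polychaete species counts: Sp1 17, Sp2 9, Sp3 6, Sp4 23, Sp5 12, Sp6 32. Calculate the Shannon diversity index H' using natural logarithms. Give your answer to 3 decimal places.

Total N = 17+9+6+23+12+32 = 99, so the proportions are 0.17172, 0.09091, 0.06061, 0.23232, 0.12121, 0.32323 (working shown to 5 dp, full precision carried).
Each pᵢ ln pᵢ term: 0.17172×(-1.76191)=-0.30255, 0.09091×(-2.39790)=-0.21799, 0.06061×(-2.80336)=-0.16990, 0.23232×(-1.45963)=-0.33910, 0.12121×(-2.11021)=-0.25578, 0.32323×(-1.12938)=-0.36505.
Sum = -1.65038, so H' = 1.650.

1.650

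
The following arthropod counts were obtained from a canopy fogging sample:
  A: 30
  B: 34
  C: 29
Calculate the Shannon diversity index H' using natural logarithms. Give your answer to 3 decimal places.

1.096

Total N = 30+34+29 = 93, so the proportions are 0.32258, 0.36559, 0.31183 (working shown to 5 dp, full precision carried).
Each pᵢ ln pᵢ term: 0.32258×(-1.13140)=-0.36497, 0.36559×(-1.00624)=-0.36787, 0.31183×(-1.16530)=-0.36337.
Sum = -1.09621, so H' = 1.096.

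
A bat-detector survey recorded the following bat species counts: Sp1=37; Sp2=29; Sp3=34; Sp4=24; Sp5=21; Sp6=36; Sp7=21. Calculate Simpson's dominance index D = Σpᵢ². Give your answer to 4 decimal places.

Total N = 37+29+34+24+21+36+21 = 202, so the proportions are 0.183168, 0.143564, 0.168317, 0.118812, 0.10396, 0.178218, 0.10396 (working shown to 6 dp, full precision carried).
D = 0.183168² + 0.143564² + 0.168317² + 0.118812² + 0.10396² + 0.178218² + 0.10396² = 0.033551 + 0.020611 + 0.028331 + 0.014116 + 0.010808 + 0.031762 + 0.010808 = 0.149985.
To 4 decimal places, D = 0.1500.

0.1500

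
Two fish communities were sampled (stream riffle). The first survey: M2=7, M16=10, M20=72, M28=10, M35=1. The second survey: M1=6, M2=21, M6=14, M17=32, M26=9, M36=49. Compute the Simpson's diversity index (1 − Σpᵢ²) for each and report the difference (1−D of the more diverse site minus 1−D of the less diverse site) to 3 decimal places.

The first survey: N=100, proportions 0.07, 0.1, 0.72, 0.1, 0.01, giving 1−D = 0.45660 (working shown to 5 dp, full precision carried).
The second survey: N=131, proportions 0.0458, 0.16031, 0.10687, 0.24427, 0.0687, 0.37405, giving 1−D = 0.75648.
Difference = |0.45660 − 0.75648| = 0.29988, i.e. 0.300 to 3 decimal places.

0.300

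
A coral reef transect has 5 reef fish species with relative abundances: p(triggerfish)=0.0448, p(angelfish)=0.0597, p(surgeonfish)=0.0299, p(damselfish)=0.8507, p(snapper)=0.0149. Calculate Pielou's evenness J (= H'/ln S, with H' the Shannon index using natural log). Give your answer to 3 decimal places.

0.381

H' = −Σ pᵢ ln pᵢ = −((-0.13913) + (-0.16826) + (-0.10495) + (-0.13755) + (-0.06268)) = 0.61256 (working shown to 5 dp, full precision carried).
With S = 5 species, ln S = 1.60944, so J = 0.61256/1.60944 = 0.38061, i.e. 0.381 to 3 decimal places.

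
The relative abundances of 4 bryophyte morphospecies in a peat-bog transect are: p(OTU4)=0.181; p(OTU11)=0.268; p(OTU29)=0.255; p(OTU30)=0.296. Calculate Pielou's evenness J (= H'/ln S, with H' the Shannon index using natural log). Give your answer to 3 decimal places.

H' = −Σ pᵢ ln pᵢ = −((-0.30938) + (-0.35289) + (-0.34846) + (-0.36035)) = 1.37107 (working shown to 5 dp, full precision carried).
With S = 4 species, ln S = 1.38629, so J = 1.37107/1.38629 = 0.98902, i.e. 0.989 to 3 decimal places.

0.989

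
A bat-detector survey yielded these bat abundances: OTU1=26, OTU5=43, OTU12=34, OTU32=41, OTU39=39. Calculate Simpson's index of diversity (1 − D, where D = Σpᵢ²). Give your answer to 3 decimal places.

0.794

Total N = 26+43+34+41+39 = 183, so the proportions are 0.14208, 0.23497, 0.18579, 0.22404, 0.21311 (working shown to 5 dp, full precision carried).
D = 0.14208² + 0.23497² + 0.18579² + 0.22404² + 0.21311² = 0.02019 + 0.05521 + 0.03452 + 0.05020 + 0.04542 = 0.20553.
So 1 − D = 0.79447, i.e. 0.794 to 3 decimal places.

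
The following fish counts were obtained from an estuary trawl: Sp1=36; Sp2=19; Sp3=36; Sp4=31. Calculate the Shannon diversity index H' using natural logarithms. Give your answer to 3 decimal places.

1.358

Total N = 36+19+36+31 = 122, so the proportions are 0.29508, 0.15574, 0.29508, 0.2541 (working shown to 5 dp, full precision carried).
Each pᵢ ln pᵢ term: 0.29508×(-1.22050)=-0.36015, 0.15574×(-1.85958)=-0.28961, 0.29508×(-1.22050)=-0.36015, 0.2541×(-1.37003)=-0.34812.
Sum = -1.35803, so H' = 1.358.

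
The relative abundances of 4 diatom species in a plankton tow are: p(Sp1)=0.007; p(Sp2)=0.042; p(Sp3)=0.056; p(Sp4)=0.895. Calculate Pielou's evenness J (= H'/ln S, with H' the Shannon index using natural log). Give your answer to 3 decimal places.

H' = −Σ pᵢ ln pᵢ = −((-0.03473) + (-0.13314) + (-0.16141) + (-0.09928)) = 0.42857 (working shown to 5 dp, full precision carried).
With S = 4 species, ln S = 1.38629, so J = 0.42857/1.38629 = 0.30915, i.e. 0.309 to 3 decimal places.

0.309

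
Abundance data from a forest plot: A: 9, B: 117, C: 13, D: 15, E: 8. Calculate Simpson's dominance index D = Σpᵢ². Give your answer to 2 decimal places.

0.54

Total N = 9+117+13+15+8 = 162, so the proportions are 0.0556, 0.7222, 0.0802, 0.0926, 0.0494 (working shown to 4 dp, full precision carried).
D = 0.0556² + 0.7222² + 0.0802² + 0.0926² + 0.0494² = 0.0031 + 0.5216 + 0.0064 + 0.0086 + 0.0024 = 0.5421.
To 2 decimal places, D = 0.54.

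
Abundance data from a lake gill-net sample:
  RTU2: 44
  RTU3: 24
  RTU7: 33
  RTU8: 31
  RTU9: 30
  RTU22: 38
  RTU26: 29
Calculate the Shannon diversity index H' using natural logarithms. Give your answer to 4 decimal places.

1.9292

Total N = 44+24+33+31+30+38+29 = 229, so the proportions are 0.19214, 0.104803, 0.144105, 0.135371, 0.131004, 0.165939, 0.126638 (working shown to 6 dp, full precision carried).
Each pᵢ ln pᵢ term: 0.19214×(-1.649532)=-0.316941, 0.104803×(-2.255668)=-0.236402, 0.144105×(-1.937214)=-0.279162, 0.135371×(-1.999735)=-0.270706, 0.131004×(-2.032525)=-0.266270, 0.165939×(-1.796136)=-0.298049, 0.126638×(-2.066426)=-0.261687.
Sum = -1.929216, so H' = 1.9292.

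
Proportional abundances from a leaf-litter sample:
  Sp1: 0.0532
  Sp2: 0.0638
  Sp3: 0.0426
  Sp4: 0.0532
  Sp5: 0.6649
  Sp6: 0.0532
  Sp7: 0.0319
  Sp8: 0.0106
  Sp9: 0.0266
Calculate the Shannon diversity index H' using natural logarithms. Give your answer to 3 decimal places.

1.304

Each pᵢ ln pᵢ term (working shown to 5 dp, full precision carried): 0.0532×(-2.93370)=-0.15607, 0.0638×(-2.75200)=-0.17558, 0.0426×(-3.15590)=-0.13444, 0.0532×(-2.93370)=-0.15607, 0.6649×(-0.40812)=-0.27136, 0.0532×(-2.93370)=-0.15607, 0.0319×(-3.44515)=-0.10990, 0.0106×(-4.54690)=-0.04820, 0.0266×(-3.62684)=-0.09647.
Sum = -1.30417, so H' = 1.304.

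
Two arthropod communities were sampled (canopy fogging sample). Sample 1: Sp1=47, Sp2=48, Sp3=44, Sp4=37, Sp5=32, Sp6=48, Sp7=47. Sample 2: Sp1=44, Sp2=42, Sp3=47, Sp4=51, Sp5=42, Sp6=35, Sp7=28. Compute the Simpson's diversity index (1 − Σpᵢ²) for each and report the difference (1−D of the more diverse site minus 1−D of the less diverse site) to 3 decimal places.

Sample 1: N=303, proportions 0.155116, 0.158416, 0.145215, 0.122112, 0.105611, 0.158416, 0.155116, giving 1−D = 0.854535 (working shown to 6 dp, full precision carried).
Sample 2: N=289, proportions 0.152249, 0.145329, 0.16263, 0.176471, 0.145329, 0.121107, 0.096886, giving 1−D = 0.852935.
Difference = |0.854535 − 0.852935| = 0.001600, i.e. 0.002 to 3 decimal places.

0.002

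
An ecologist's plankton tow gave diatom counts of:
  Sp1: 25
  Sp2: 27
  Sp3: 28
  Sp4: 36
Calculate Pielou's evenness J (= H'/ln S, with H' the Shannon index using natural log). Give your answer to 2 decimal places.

0.99

Total N = 25+27+28+36 = 116, so the proportions are 0.2155, 0.2328, 0.2414, 0.3103 (working shown to 4 dp, full precision carried).
H' = −Σ pᵢ ln pᵢ = −((-0.3308) + (-0.3393) + (-0.3431) + (-0.3631)) = 1.3763.
With S = 4 species, ln S = 1.3863, so J = 1.3763/1.3863 = 0.9928, i.e. 0.99 to 2 decimal places.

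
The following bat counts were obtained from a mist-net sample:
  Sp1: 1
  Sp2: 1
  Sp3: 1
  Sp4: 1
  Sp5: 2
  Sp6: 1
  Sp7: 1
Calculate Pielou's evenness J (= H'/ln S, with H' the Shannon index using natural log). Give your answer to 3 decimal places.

0.980

Total N = 1+1+1+1+2+1+1 = 8, so the proportions are 0.125, 0.125, 0.125, 0.125, 0.25, 0.125, 0.125 (working shown to 5 dp, full precision carried).
H' = −Σ pᵢ ln pᵢ = −((-0.25993) + (-0.25993) + (-0.25993) + (-0.25993) + (-0.34657) + (-0.25993) + (-0.25993)) = 1.90615.
With S = 7 species, ln S = 1.94591, so J = 1.90615/1.94591 = 0.97957, i.e. 0.980 to 3 decimal places.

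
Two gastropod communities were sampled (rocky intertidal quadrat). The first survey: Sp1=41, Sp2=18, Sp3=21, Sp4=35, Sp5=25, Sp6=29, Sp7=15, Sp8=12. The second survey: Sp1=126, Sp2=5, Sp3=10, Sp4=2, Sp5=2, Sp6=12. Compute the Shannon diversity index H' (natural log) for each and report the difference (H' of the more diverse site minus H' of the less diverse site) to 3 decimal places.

The first survey: N=196, proportions 0.20918, 0.09184, 0.10714, 0.17857, 0.12755, 0.14796, 0.07653, 0.06122, giving H' = 2.00659 (working shown to 5 dp, full precision carried).
The second survey: N=157, proportions 0.80255, 0.03185, 0.06369, 0.01274, 0.01274, 0.07643, giving H' = 0.76939.
Difference = |2.00659 − 0.76939| = 1.23720, i.e. 1.237 to 3 decimal places.

1.237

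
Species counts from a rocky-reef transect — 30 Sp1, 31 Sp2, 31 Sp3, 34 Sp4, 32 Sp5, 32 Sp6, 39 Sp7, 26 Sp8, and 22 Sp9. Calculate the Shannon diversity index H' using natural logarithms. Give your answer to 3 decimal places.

2.186

Total N = 30+31+31+34+32+32+39+26+22 = 277, so the proportions are 0.1083, 0.11191, 0.11191, 0.12274, 0.11552, 0.11552, 0.14079, 0.09386, 0.07942 (working shown to 5 dp, full precision carried).
Each pᵢ ln pᵢ term: 0.1083×(-2.22282)=-0.24074, 0.11191×(-2.19003)=-0.24509, 0.11191×(-2.19003)=-0.24509, 0.12274×(-2.09766)=-0.25747, 0.11552×(-2.15828)=-0.24933, 0.11552×(-2.15828)=-0.24933, 0.14079×(-1.96046)=-0.27602, 0.09386×(-2.36592)=-0.22207, 0.07942×(-2.53298)=-0.20117.
Sum = -2.18633, so H' = 2.186.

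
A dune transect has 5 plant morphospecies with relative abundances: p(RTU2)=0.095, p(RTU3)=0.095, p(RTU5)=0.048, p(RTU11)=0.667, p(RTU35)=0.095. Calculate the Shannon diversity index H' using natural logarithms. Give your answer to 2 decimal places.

Each pᵢ ln pᵢ term (working shown to 4 dp, full precision carried): 0.095×(-2.3539)=-0.2236, 0.095×(-2.3539)=-0.2236, 0.048×(-3.0366)=-0.1458, 0.667×(-0.4050)=-0.2701, 0.095×(-2.3539)=-0.2236.
Sum = -1.0867, so H' = 1.09.

1.09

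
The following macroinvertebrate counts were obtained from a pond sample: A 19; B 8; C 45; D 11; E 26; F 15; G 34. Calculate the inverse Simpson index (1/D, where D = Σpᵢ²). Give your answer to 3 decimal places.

Total N = 19+8+45+11+26+15+34 = 158, so the proportions are 0.1202532, 0.0506329, 0.2848101, 0.0696203, 0.164557, 0.0949367, 0.2151899 (working shown to 7 dp, full precision carried).
D = 0.1202532² + 0.0506329² + 0.2848101² + 0.0696203² + 0.164557² + 0.0949367² + 0.2151899² = 0.0144608 + 0.0025637 + 0.0811168 + 0.0048470 + 0.0270790 + 0.0090130 + 0.0463067 = 0.1853870.
So 1/D = 5.39412, i.e. 5.394 to 3 decimal places.

5.394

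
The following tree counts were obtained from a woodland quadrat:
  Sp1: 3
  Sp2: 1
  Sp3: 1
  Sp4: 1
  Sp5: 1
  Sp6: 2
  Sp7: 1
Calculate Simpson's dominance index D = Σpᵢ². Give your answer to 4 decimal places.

0.1800

Total N = 3+1+1+1+1+2+1 = 10, so the proportions are 0.3, 0.1, 0.1, 0.1, 0.1, 0.2, 0.1 (working shown to 6 dp, full precision carried).
D = 0.3² + 0.1² + 0.1² + 0.1² + 0.1² + 0.2² + 0.1² = 0.090000 + 0.010000 + 0.010000 + 0.010000 + 0.010000 + 0.040000 + 0.010000 = 0.180000.
To 4 decimal places, D = 0.1800.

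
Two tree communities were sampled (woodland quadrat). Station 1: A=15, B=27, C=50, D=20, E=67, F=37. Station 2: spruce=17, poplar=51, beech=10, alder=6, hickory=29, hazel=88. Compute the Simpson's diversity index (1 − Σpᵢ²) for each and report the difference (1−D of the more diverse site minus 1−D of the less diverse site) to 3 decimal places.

Station 1: N=216, proportions 0.06944, 0.125, 0.23148, 0.09259, 0.31019, 0.1713, giving 1−D = 0.79184 (working shown to 5 dp, full precision carried).
Station 2: N=201, proportions 0.08458, 0.25373, 0.04975, 0.02985, 0.14428, 0.43781, giving 1−D = 0.71261.
Difference = |0.79184 − 0.71261| = 0.07923, i.e. 0.079 to 3 decimal places.

0.079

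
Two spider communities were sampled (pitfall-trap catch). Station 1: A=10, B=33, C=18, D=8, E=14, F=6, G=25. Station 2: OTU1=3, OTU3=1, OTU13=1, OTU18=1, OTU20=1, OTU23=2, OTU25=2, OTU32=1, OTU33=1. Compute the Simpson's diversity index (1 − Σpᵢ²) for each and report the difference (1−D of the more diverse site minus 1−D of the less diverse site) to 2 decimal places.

0.05

Station 1: N=114, proportions 0.0877, 0.2895, 0.1579, 0.0702, 0.1228, 0.0526, 0.2193, giving 1−D = 0.8127 (working shown to 4 dp, full precision carried).
Station 2: N=13, proportions 0.2308, 0.0769, 0.0769, 0.0769, 0.0769, 0.1538, 0.1538, 0.0769, 0.0769, giving 1−D = 0.8639.
Difference = |0.8127 − 0.8639| = 0.0512, i.e. 0.05 to 2 decimal places.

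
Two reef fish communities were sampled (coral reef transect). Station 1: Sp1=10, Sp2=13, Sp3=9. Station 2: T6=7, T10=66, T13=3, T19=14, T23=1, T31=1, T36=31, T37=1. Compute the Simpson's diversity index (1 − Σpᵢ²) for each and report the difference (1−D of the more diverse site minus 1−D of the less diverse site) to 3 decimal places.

0.021

Station 1: N=32, proportions 0.3125, 0.40625, 0.28125, giving 1−D = 0.658203 (working shown to 6 dp, full precision carried).
Station 2: N=124, proportions 0.056452, 0.532258, 0.024194, 0.112903, 0.008065, 0.008065, 0.25, 0.008065, giving 1−D = 0.637487.
Difference = |0.658203 − 0.637487| = 0.020716, i.e. 0.021 to 3 decimal places.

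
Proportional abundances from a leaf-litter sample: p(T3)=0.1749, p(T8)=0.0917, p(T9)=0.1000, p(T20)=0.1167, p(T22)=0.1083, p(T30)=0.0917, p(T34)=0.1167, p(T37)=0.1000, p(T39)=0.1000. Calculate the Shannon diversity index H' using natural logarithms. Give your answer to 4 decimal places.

2.1760

Each pᵢ ln pᵢ term (working shown to 6 dp, full precision carried): 0.1749×(-1.743541)=-0.304945, 0.0917×(-2.389233)=-0.219093, 0.1×(-2.302585)=-0.230259, 0.1167×(-2.148149)=-0.250689, 0.1083×(-2.222850)=-0.240735, 0.0917×(-2.389233)=-0.219093, 0.1167×(-2.148149)=-0.250689, 0.1×(-2.302585)=-0.230259, 0.1×(-2.302585)=-0.230259.
Sum = -2.176019, so H' = 2.1760.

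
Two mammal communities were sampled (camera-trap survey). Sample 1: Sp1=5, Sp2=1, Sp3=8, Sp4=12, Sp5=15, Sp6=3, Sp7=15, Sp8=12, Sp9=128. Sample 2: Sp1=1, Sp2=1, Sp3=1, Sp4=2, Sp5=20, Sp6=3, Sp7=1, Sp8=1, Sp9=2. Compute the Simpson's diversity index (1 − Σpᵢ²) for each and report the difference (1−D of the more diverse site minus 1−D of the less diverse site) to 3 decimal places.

Sample 1: N=199, proportions 0.02513, 0.00503, 0.0402, 0.0603, 0.07538, 0.01508, 0.07538, 0.0603, 0.64322, giving 1−D = 0.56514 (working shown to 5 dp, full precision carried).
Sample 2: N=32, proportions 0.03125, 0.03125, 0.03125, 0.0625, 0.625, 0.09375, 0.03125, 0.03125, 0.0625, giving 1−D = 0.58789.
Difference = |0.56514 − 0.58789| = 0.02275, i.e. 0.023 to 3 decimal places.

0.023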